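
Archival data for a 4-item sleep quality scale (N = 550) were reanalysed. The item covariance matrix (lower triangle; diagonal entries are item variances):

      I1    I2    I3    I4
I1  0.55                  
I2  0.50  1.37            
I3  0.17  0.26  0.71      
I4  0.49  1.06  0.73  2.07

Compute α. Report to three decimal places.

α = 0.770

Σσ²ᵢ = 0.55 + 1.37 + 0.71 + 2.07 = 4.70
Σ_{i<j} σ_ij = 3.21
σ²_total = 4.70 + 2 × 3.21 = 11.12
α = (k/(k−1))·(1 − Σσ²ᵢ/σ²_total) = (4/3)·(1 − 4.70/11.12) = 0.770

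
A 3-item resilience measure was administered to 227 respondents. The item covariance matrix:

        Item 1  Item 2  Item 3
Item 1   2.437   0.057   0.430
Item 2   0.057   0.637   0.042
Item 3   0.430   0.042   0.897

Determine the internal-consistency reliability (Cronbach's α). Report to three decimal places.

sum of item variances = 2.437 + 0.637 + 0.897 = 3.971
Sum of off-diagonal covariances = 0.529
total variance = 3.971 + 2 × 0.529 = 5.029
α = (k/(k−1))·(1 − sum of item variances/total variance) = (3/2)·(1 − 3.971/5.029) = 0.316

α = 0.316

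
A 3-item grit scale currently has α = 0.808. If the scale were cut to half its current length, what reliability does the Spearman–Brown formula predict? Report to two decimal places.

predicted reliability = 0.68

Length factor m = 1/2
α' = m·α / (1 − (1−m)·α)
   = 1/2 × 0.808 / (1 − (1 − 1/2) × 0.808)
   = 0.4040 / 0.5960 = 0.68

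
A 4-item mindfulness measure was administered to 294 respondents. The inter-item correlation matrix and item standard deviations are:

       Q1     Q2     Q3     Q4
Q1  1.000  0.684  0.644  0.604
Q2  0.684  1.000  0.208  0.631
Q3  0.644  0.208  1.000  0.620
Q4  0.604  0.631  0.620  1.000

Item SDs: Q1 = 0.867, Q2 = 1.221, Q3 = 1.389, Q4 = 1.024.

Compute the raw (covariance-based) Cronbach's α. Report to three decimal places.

Σσ²ᵢ = 0.867² + 1.221² + 1.389² + 1.024² = 5.2204
Covariances σ_ij = r_ij · s_i · s_j:
  σ(Q1,Q2) = 0.684 × 0.867 × 1.221 = 0.7241
  σ(Q1,Q3) = 0.644 × 0.867 × 1.389 = 0.7755
  σ(Q1,Q4) = 0.604 × 0.867 × 1.024 = 0.5362
  σ(Q2,Q3) = 0.208 × 1.221 × 1.389 = 0.3528
  σ(Q2,Q4) = 0.631 × 1.221 × 1.024 = 0.7889
  σ(Q3,Q4) = 0.620 × 1.389 × 1.024 = 0.8818
σ²_T = Σσ²ᵢ + 2·Σσ_ij = 5.2204 + 2 × 4.0593 = 13.3390
α = (4/3)·(1 − 5.2204/13.3390) = 0.812

Cronbach's α = 0.812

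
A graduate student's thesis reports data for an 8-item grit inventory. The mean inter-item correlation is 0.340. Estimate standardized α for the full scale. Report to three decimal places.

standardized α = 0.805

Standardized α = k·r̄ / (1 + (k−1)·r̄) = 8 × 0.340 / (1 + 7 × 0.340)
  = 2.7200 / 3.3800 = 0.805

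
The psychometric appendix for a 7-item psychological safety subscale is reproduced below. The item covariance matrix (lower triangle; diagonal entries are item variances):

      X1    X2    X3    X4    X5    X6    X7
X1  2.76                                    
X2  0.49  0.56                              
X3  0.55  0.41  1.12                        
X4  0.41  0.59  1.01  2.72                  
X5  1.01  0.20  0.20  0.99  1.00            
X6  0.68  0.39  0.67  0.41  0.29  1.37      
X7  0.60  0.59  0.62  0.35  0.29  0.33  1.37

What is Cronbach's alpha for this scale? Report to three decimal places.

Cronbach's alpha = 0.782

Σσ²ᵢ = 2.76 + 0.56 + 1.12 + 2.72 + 1.00 + 1.37 + 1.37 = 10.90
Sum of the distinct covariances = 11.08
σ²_T = 10.90 + 2 × 11.08 = 33.06
α = (k/(k−1))·(1 − Σσ²ᵢ/σ²_T) = (7/6)·(1 − 10.90/33.06) = 0.782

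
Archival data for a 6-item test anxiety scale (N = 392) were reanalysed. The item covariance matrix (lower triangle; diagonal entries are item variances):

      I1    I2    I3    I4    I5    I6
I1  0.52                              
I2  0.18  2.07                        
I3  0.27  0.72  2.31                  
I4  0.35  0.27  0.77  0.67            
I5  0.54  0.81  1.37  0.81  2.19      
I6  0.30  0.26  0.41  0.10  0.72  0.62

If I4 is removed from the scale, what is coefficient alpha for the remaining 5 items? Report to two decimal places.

coefficient alpha = 0.74

Remaining items: I1, I2, I3, I5, I6 (k = 5).
ΣVar(i) = 0.52 + 2.07 + 2.31 + 2.19 + 0.62 = 7.71
Var(T) = 7.71 + 2 × 5.58 = 18.87
α (item deleted) = (5/4)·(1 − 7.71/18.87) = 0.74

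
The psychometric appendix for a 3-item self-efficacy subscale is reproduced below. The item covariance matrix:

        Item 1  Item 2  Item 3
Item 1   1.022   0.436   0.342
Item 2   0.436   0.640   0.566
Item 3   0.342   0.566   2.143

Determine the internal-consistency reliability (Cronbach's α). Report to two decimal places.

Cronbach's α = 0.62

ΣVar(i) = 1.022 + 0.640 + 2.143 = 3.805
Sum of the distinct covariances = 1.344
σ²_T = 3.805 + 2 × 1.344 = 6.493
α = (k/(k−1))·(1 − ΣVar(i)/σ²_T) = (3/2)·(1 − 3.805/6.493) = 0.62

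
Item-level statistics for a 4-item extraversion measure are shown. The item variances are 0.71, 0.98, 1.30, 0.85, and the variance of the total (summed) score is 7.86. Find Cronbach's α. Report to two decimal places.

Σσ²ᵢ = 0.71 + 0.98 + 1.30 + 0.85 = 3.84
α = (k/(k−1))·(1 − Σσ²ᵢ/σ²_T) = (4/3)·(1 − 3.84/7.86) = 0.68

Cronbach's α = 0.68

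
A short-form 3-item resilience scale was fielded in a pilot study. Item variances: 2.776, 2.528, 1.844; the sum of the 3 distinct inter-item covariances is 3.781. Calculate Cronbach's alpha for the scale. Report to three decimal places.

α = 0.771

ΣVar(i) = 2.776 + 2.528 + 1.844 = 7.148
Sum of distinct covariances = 3.781
Var(T) = ΣVar(i) + 2·Σcov = 7.148 + 2 × 3.781 = 14.710
α = (3/2)·(1 − 7.148/14.710) = 0.771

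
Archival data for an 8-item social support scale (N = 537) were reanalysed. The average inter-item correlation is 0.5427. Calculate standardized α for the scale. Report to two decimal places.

Standardized α = k·r̄ / (1 + (k−1)·r̄) = 8 × 0.5427 / (1 + 7 × 0.5427)
  = 4.3416 / 4.7989 = 0.90

standardized α = 0.90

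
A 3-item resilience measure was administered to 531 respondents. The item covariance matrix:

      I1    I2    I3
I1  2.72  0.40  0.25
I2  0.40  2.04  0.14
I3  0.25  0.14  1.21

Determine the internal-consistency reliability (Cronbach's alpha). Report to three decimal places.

α = 0.314

sum of item variances = 2.72 + 2.04 + 1.21 = 5.97
Sum of off-diagonal covariances = 0.79
Var(T) = 5.97 + 2 × 0.79 = 7.55
α = (k/(k−1))·(1 − sum of item variances/Var(T)) = (3/2)·(1 − 5.97/7.55) = 0.314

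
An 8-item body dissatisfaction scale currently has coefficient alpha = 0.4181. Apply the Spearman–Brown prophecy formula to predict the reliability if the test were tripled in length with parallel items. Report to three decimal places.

Length factor m = 3
α' = m·α / (1 + (m−1)·α)
   = 3 × 0.4181 / (1 + (3 − 1) × 0.4181)
   = 1.2543 / 1.8362 = 0.683

predicted reliability = 0.683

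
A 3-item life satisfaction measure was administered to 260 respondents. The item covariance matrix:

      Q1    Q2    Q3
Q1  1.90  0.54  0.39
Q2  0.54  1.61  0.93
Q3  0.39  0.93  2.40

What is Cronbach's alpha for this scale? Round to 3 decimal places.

Σσ²ᵢ = 1.90 + 1.61 + 2.40 = 5.91
Sum of the distinct covariances = 1.86
σ²_T = 5.91 + 2 × 1.86 = 9.63
α = (k/(k−1))·(1 − Σσ²ᵢ/σ²_T) = (3/2)·(1 − 5.91/9.63) = 0.579

Cronbach's alpha = 0.579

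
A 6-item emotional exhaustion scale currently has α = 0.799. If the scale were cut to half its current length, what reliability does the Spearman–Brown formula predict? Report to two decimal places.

Length factor m = 1/2
α' = m·α / (1 − (1−m)·α)
   = 1/2 × 0.799 / (1 − (1 − 1/2) × 0.799)
   = 0.3995 / 0.6005 = 0.67

predicted reliability = 0.67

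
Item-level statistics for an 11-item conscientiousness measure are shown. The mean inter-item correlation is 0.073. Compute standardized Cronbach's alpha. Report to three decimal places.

Standardized α = k·r̄ / (1 + (k−1)·r̄) = 11 × 0.073 / (1 + 10 × 0.073)
  = 0.8030 / 1.7300 = 0.464

standardized Cronbach's alpha = 0.464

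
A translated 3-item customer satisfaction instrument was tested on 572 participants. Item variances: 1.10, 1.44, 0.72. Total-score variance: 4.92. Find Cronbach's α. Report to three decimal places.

ΣVar(i) = 1.10 + 1.44 + 0.72 = 3.26
α = (k/(k−1))·(1 − ΣVar(i)/σ²_T) = (3/2)·(1 − 3.26/4.92) = 0.506

Cronbach's α = 0.506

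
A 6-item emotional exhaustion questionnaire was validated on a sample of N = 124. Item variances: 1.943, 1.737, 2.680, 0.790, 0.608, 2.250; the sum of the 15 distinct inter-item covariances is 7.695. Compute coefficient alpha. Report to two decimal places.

sum of item variances = 1.943 + 1.737 + 2.680 + 0.790 + 0.608 + 2.250 = 10.008
Sum of distinct covariances = 7.695
σ²_T = sum of item variances + 2·Σcov = 10.008 + 2 × 7.695 = 25.398
α = (6/5)·(1 − 10.008/25.398) = 0.73

α = 0.73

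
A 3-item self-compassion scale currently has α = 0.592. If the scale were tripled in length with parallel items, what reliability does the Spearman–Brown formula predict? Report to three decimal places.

Length factor m = 3
α' = m·α / (1 + (m−1)·α)
   = 3 × 0.592 / (1 + (3 − 1) × 0.592)
   = 1.7760 / 2.1840 = 0.813

predicted reliability = 0.813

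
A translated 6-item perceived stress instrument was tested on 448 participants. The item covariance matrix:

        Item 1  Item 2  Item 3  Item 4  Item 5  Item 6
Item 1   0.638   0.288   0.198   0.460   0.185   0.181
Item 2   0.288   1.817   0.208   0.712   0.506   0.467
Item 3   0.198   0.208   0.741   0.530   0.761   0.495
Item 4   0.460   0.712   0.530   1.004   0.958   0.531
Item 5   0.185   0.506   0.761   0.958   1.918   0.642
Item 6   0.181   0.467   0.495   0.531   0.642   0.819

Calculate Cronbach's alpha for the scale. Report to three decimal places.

ΣVar(i) = 0.638 + 1.817 + 0.741 + 1.004 + 1.918 + 0.819 = 6.937
Sum of off-diagonal covariances = 7.122
σ²_T = 6.937 + 2 × 7.122 = 21.181
α = (k/(k−1))·(1 − ΣVar(i)/σ²_T) = (6/5)·(1 − 6.937/21.181) = 0.807

α = 0.807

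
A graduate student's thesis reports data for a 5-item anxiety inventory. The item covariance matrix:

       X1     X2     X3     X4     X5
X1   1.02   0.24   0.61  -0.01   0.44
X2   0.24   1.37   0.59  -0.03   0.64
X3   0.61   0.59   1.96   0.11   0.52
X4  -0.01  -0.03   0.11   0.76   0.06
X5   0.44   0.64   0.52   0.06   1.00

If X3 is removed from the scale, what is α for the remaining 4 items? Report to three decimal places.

α = 0.523

Remaining items: X1, X2, X4, X5 (k = 4).
sum of item variances = 1.02 + 1.37 + 0.76 + 1.00 = 4.15
total variance = 4.15 + 2 × 1.34 = 6.83
α (item deleted) = (4/3)·(1 − 4.15/6.83) = 0.523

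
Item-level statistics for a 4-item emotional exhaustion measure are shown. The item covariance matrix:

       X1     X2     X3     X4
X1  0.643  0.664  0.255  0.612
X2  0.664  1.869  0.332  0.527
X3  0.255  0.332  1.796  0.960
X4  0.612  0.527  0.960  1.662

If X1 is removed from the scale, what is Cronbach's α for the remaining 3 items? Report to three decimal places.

Remaining items: X2, X3, X4 (k = 3).
Σσᵢ² = 1.869 + 1.796 + 1.662 = 5.327
σ²_total = 5.327 + 2 × 1.819 = 8.965
α (item deleted) = (3/2)·(1 − 5.327/8.965) = 0.609

Cronbach's α = 0.609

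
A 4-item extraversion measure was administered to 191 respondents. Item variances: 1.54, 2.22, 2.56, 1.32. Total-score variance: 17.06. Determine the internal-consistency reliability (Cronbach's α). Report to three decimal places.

ΣVar(i) = 1.54 + 2.22 + 2.56 + 1.32 = 7.64
α = (k/(k−1))·(1 − ΣVar(i)/total variance) = (4/3)·(1 − 7.64/17.06) = 0.736

Cronbach's α = 0.736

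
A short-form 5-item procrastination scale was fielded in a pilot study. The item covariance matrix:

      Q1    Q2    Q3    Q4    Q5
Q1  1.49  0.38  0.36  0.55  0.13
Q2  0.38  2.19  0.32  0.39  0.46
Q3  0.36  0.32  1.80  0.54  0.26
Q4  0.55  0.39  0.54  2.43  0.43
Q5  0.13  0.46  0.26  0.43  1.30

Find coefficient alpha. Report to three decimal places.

coefficient alpha = 0.567

ΣVar(i) = 1.49 + 2.19 + 1.80 + 2.43 + 1.30 = 9.21
Sum of off-diagonal covariances = 3.82
total variance = 9.21 + 2 × 3.82 = 16.85
α = (k/(k−1))·(1 − ΣVar(i)/total variance) = (5/4)·(1 − 9.21/16.85) = 0.567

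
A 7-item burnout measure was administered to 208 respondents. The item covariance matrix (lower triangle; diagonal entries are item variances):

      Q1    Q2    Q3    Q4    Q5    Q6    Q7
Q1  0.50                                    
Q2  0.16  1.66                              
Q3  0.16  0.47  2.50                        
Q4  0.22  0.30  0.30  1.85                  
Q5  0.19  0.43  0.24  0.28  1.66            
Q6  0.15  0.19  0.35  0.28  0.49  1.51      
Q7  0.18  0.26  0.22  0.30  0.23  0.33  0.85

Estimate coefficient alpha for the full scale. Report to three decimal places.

Σσᵢ² = 0.50 + 1.66 + 2.50 + 1.85 + 1.66 + 1.51 + 0.85 = 10.53
Sum of off-diagonal covariances = 5.73
σ²_T = 10.53 + 2 × 5.73 = 21.99
α = (k/(k−1))·(1 − Σσᵢ²/σ²_T) = (7/6)·(1 − 10.53/21.99) = 0.608

α = 0.608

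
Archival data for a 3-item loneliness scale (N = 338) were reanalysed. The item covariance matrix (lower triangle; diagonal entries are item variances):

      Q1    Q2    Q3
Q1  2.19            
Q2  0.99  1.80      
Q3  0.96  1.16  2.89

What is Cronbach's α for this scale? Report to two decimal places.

α = 0.71

ΣVar(i) = 2.19 + 1.80 + 2.89 = 6.88
Sum of the distinct covariances = 3.11
σ²_T = 6.88 + 2 × 3.11 = 13.10
α = (k/(k−1))·(1 − ΣVar(i)/σ²_T) = (3/2)·(1 − 6.88/13.10) = 0.71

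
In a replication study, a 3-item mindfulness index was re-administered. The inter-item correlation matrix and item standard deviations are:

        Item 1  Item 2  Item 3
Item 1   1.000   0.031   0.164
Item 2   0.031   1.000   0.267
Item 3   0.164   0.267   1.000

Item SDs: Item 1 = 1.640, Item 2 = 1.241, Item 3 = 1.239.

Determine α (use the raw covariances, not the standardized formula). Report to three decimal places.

Σσ²ᵢ = 1.640² + 1.241² + 1.239² = 5.7648
Covariances σ_ij = r_ij · s_i · s_j:
  σ(Item 1,Item 2) = 0.031 × 1.640 × 1.241 = 0.0631
  σ(Item 1,Item 3) = 0.164 × 1.640 × 1.239 = 0.3332
  σ(Item 2,Item 3) = 0.267 × 1.241 × 1.239 = 0.4105
σ²_T = Σσ²ᵢ + 2·Σσ_ij = 5.7648 + 2 × 0.8068 = 7.3784
α = (3/2)·(1 − 5.7648/7.3784) = 0.328

α = 0.328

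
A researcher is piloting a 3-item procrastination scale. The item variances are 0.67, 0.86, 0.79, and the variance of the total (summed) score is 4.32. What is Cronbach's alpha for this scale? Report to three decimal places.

Cronbach's alpha = 0.694

Σσᵢ² = 0.67 + 0.86 + 0.79 = 2.32
α = (k/(k−1))·(1 − Σσᵢ²/Var(T)) = (3/2)·(1 − 2.32/4.32) = 0.694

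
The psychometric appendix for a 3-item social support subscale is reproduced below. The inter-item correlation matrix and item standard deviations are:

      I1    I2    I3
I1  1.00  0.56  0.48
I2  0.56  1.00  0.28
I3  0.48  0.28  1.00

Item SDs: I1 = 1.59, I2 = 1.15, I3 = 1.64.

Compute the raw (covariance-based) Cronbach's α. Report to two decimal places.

Σσ²ᵢ = 1.59² + 1.15² + 1.64² = 6.5402
Covariances σ_ij = r_ij · s_i · s_j:
  σ(I1,I2) = 0.56 × 1.59 × 1.15 = 1.0240
  σ(I1,I3) = 0.48 × 1.59 × 1.64 = 1.2516
  σ(I2,I3) = 0.28 × 1.15 × 1.64 = 0.5281
σ²_T = Σσ²ᵢ + 2·Σσ_ij = 6.5402 + 2 × 2.8037 = 12.1476
α = (3/2)·(1 − 6.5402/12.1476) = 0.69

Cronbach's α = 0.69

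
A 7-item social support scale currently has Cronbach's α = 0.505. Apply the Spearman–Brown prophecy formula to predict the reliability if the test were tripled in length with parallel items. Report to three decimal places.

predicted reliability = 0.754

Length factor m = 3
α' = m·α / (1 + (m−1)·α)
   = 3 × 0.505 / (1 + (3 − 1) × 0.505)
   = 1.5150 / 2.0100 = 0.754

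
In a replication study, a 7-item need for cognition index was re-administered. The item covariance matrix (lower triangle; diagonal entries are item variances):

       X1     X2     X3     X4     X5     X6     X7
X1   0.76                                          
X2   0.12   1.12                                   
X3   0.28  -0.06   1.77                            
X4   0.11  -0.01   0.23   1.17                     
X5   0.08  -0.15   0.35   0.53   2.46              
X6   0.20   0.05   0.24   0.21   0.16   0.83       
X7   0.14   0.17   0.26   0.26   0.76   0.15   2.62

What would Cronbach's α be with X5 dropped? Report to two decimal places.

Remaining items: X1, X2, X3, X4, X6, X7 (k = 6).
Σσ²ᵢ = 0.76 + 1.12 + 1.77 + 1.17 + 0.83 + 2.62 = 8.27
total variance = 8.27 + 2 × 2.35 = 12.97
α (item deleted) = (6/5)·(1 − 8.27/12.97) = 0.43

α = 0.43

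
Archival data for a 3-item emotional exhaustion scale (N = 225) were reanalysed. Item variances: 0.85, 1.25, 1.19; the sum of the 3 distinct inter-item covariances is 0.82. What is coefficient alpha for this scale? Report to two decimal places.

Σσᵢ² = 0.85 + 1.25 + 1.19 = 3.29
Sum of distinct covariances = 0.82
Var(T) = Σσᵢ² + 2·Σcov = 3.29 + 2 × 0.82 = 4.93
α = (3/2)·(1 − 3.29/4.93) = 0.50

α = 0.50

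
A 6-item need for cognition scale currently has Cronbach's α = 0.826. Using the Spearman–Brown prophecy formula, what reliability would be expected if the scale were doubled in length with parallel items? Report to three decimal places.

predicted reliability = 0.905

Length factor m = 2
α' = m·α / (1 + (m−1)·α)
   = 2 × 0.826 / (1 + (2 − 1) × 0.826)
   = 1.6520 / 1.8260 = 0.905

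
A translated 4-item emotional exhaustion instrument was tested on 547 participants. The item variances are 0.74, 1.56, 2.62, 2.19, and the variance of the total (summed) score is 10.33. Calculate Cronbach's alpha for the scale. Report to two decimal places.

Cronbach's alpha = 0.42

ΣVar(i) = 0.74 + 1.56 + 2.62 + 2.19 = 7.11
α = (k/(k−1))·(1 − ΣVar(i)/σ²_T) = (4/3)·(1 − 7.11/10.33) = 0.42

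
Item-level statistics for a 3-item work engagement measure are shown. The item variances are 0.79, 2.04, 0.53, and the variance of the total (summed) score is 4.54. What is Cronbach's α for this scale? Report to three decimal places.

Σσᵢ² = 0.79 + 2.04 + 0.53 = 3.36
α = (k/(k−1))·(1 − Σσᵢ²/σ²_T) = (3/2)·(1 − 3.36/4.54) = 0.390

α = 0.390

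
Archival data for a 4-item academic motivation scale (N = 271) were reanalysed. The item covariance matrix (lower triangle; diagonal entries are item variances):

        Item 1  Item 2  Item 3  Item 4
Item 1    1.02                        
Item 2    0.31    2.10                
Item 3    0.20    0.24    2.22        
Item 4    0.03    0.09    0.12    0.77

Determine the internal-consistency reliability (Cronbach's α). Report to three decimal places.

Σσ²ᵢ = 1.02 + 2.10 + 2.22 + 0.77 = 6.11
Sum of off-diagonal covariances = 0.99
total variance = 6.11 + 2 × 0.99 = 8.09
α = (k/(k−1))·(1 − Σσ²ᵢ/total variance) = (4/3)·(1 − 6.11/8.09) = 0.326

α = 0.326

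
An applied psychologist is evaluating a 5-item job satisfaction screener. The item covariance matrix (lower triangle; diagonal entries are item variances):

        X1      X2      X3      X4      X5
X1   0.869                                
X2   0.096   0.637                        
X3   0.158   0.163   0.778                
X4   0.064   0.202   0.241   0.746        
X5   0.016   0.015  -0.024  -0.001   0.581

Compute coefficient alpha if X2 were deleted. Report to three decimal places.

α = 0.312

Remaining items: X1, X3, X4, X5 (k = 4).
Σσ²ᵢ = 0.869 + 0.778 + 0.746 + 0.581 = 2.974
σ²_total = 2.974 + 2 × 0.454 = 3.882
α (item deleted) = (4/3)·(1 − 2.974/3.882) = 0.312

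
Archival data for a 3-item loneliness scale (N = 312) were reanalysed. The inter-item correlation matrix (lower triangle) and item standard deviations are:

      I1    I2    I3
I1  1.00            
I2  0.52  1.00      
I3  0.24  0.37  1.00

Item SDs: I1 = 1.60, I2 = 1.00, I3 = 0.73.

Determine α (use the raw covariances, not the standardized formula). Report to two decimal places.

α = 0.60

Σσ²ᵢ = 1.60² + 1.00² + 0.73² = 4.0929
Covariances σ_ij = r_ij · s_i · s_j:
  σ(I1,I2) = 0.52 × 1.60 × 1.00 = 0.8320
  σ(I1,I3) = 0.24 × 1.60 × 0.73 = 0.2803
  σ(I2,I3) = 0.37 × 1.00 × 0.73 = 0.2701
σ²_T = Σσ²ᵢ + 2·Σσ_ij = 4.0929 + 2 × 1.3824 = 6.8577
α = (3/2)·(1 − 4.0929/6.8577) = 0.60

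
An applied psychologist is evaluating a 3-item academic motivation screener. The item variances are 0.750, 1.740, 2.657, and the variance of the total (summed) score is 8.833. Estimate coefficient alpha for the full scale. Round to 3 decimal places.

coefficient alpha = 0.626

sum of item variances = 0.750 + 1.740 + 2.657 = 5.147
α = (k/(k−1))·(1 − sum of item variances/Var(T)) = (3/2)·(1 − 5.147/8.833) = 0.626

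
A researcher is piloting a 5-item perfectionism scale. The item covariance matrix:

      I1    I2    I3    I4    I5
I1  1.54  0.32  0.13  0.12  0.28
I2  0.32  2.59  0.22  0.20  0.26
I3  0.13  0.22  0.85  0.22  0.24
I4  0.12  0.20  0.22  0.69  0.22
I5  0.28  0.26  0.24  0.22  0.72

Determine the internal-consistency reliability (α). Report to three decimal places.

α = 0.511

Σσᵢ² = 1.54 + 2.59 + 0.85 + 0.69 + 0.72 = 6.39
Sum of the distinct covariances = 2.21
σ²_T = 6.39 + 2 × 2.21 = 10.81
α = (k/(k−1))·(1 − Σσᵢ²/σ²_T) = (5/4)·(1 − 6.39/10.81) = 0.511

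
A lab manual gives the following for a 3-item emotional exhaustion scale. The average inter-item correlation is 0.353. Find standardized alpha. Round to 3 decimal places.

standardized alpha = 0.621

Standardized α = k·r̄ / (1 + (k−1)·r̄) = 3 × 0.353 / (1 + 2 × 0.353)
  = 1.0590 / 1.7060 = 0.621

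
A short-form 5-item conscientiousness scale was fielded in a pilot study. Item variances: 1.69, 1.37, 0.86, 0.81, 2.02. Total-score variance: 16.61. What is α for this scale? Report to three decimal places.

α = 0.742

Σσᵢ² = 1.69 + 1.37 + 0.86 + 0.81 + 2.02 = 6.75
α = (k/(k−1))·(1 − Σσᵢ²/σ²_total) = (5/4)·(1 − 6.75/16.61) = 0.742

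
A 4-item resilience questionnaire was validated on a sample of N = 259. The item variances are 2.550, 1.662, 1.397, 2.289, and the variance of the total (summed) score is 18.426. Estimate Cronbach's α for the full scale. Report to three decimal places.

sum of item variances = 2.550 + 1.662 + 1.397 + 2.289 = 7.898
α = (k/(k−1))·(1 − sum of item variances/σ²_T) = (4/3)·(1 − 7.898/18.426) = 0.762

α = 0.762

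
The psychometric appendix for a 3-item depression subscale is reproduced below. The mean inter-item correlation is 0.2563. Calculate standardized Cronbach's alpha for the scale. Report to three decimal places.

Standardized α = k·r̄ / (1 + (k−1)·r̄) = 3 × 0.2563 / (1 + 2 × 0.2563)
  = 0.7689 / 1.5126 = 0.508

standardized Cronbach's alpha = 0.508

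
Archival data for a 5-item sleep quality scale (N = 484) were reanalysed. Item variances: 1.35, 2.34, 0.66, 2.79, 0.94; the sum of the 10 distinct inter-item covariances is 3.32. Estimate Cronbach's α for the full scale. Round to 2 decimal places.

α = 0.56

sum of item variances = 1.35 + 2.34 + 0.66 + 2.79 + 0.94 = 8.08
Sum of distinct covariances = 3.32
total variance = sum of item variances + 2·Σcov = 8.08 + 2 × 3.32 = 14.72
α = (5/4)·(1 − 8.08/14.72) = 0.56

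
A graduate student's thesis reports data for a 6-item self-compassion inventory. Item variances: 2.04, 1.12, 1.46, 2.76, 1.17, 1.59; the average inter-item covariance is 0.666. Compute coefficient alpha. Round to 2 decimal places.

Σσ²ᵢ = 2.04 + 1.12 + 1.46 + 2.76 + 1.17 + 1.59 = 10.14
Sum of the 15 distinct covariances = 15 × 0.666 = 9.990
total variance = Σσ²ᵢ + 2·Σcov = 10.14 + 2 × 9.990 = 30.120
α = (6/5)·(1 − 10.14/30.120) = 0.80

α = 0.80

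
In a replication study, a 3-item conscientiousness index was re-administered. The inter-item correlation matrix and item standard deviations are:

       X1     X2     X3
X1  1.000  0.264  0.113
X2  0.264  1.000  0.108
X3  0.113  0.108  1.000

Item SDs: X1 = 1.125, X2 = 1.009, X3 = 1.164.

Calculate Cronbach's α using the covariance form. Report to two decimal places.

Σσ²ᵢ = 1.125² + 1.009² + 1.164² = 3.6386
Covariances σ_ij = r_ij · s_i · s_j:
  σ(X1,X2) = 0.264 × 1.125 × 1.009 = 0.2997
  σ(X1,X3) = 0.113 × 1.125 × 1.164 = 0.1480
  σ(X2,X3) = 0.108 × 1.009 × 1.164 = 0.1268
σ²_T = Σσ²ᵢ + 2·Σσ_ij = 3.6386 + 2 × 0.5745 = 4.7876
α = (3/2)·(1 − 3.6386/4.7876) = 0.36

α = 0.36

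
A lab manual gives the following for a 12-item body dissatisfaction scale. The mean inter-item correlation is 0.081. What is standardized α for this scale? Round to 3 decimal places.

α = 0.514

Standardized α = k·r̄ / (1 + (k−1)·r̄) = 12 × 0.081 / (1 + 11 × 0.081)
  = 0.9720 / 1.8910 = 0.514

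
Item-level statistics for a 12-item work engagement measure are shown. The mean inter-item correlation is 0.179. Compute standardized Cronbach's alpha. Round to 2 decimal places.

Standardized α = k·r̄ / (1 + (k−1)·r̄) = 12 × 0.179 / (1 + 11 × 0.179)
  = 2.1480 / 2.9690 = 0.72

α = 0.72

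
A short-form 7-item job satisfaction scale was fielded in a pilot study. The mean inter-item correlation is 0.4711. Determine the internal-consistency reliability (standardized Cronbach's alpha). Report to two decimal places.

standardized Cronbach's alpha = 0.86

Standardized α = k·r̄ / (1 + (k−1)·r̄) = 7 × 0.4711 / (1 + 6 × 0.4711)
  = 3.2977 / 3.8266 = 0.86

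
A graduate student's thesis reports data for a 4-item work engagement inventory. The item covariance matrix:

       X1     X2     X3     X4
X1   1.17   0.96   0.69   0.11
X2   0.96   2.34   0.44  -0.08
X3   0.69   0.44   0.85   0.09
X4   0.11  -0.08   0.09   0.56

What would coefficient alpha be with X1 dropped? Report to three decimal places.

Remaining items: X2, X3, X4 (k = 3).
Σσ²ᵢ = 2.34 + 0.85 + 0.56 = 3.75
σ²_T = 3.75 + 2 × 0.45 = 4.65
α (item deleted) = (3/2)·(1 − 3.75/4.65) = 0.290

α = 0.290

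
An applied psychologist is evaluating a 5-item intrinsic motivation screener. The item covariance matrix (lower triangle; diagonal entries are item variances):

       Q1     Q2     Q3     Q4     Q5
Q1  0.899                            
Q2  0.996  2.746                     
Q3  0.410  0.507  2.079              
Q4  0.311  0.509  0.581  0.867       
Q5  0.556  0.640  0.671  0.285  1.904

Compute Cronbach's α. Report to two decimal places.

Cronbach's α = 0.70

Σσ²ᵢ = 0.899 + 2.746 + 2.079 + 0.867 + 1.904 = 8.495
Sum of the distinct covariances = 5.466
σ²_T = 8.495 + 2 × 5.466 = 19.427
α = (k/(k−1))·(1 − Σσ²ᵢ/σ²_T) = (5/4)·(1 − 8.495/19.427) = 0.70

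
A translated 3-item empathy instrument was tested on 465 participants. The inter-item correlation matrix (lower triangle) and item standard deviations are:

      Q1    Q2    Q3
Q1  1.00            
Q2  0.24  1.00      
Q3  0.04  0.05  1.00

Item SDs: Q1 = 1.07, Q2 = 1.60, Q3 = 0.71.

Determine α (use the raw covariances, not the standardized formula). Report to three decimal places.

Σσ²ᵢ = 1.07² + 1.60² + 0.71² = 4.2090
Covariances σ_ij = r_ij · s_i · s_j:
  σ(Q1,Q2) = 0.24 × 1.07 × 1.60 = 0.4109
  σ(Q1,Q3) = 0.04 × 1.07 × 0.71 = 0.0304
  σ(Q2,Q3) = 0.05 × 1.60 × 0.71 = 0.0568
σ²_T = Σσ²ᵢ + 2·Σσ_ij = 4.2090 + 2 × 0.4981 = 5.2052
α = (3/2)·(1 − 4.2090/5.2052) = 0.287

α = 0.287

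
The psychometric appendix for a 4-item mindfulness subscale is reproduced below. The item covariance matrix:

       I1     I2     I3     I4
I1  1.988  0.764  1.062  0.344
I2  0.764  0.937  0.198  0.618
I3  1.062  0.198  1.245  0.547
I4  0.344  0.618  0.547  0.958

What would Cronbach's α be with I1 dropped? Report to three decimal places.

α = 0.697

Remaining items: I2, I3, I4 (k = 3).
Σσ²ᵢ = 0.937 + 1.245 + 0.958 = 3.140
Var(T) = 3.140 + 2 × 1.363 = 5.866
α (item deleted) = (3/2)·(1 − 3.140/5.866) = 0.697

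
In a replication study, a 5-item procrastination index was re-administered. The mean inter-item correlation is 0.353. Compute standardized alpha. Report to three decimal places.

α = 0.732

Standardized α = k·r̄ / (1 + (k−1)·r̄) = 5 × 0.353 / (1 + 4 × 0.353)
  = 1.7650 / 2.4120 = 0.732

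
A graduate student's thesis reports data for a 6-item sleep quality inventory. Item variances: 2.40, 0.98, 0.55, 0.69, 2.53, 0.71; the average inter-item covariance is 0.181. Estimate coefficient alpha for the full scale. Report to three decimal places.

α = 0.490

Σσ²ᵢ = 2.40 + 0.98 + 0.55 + 0.69 + 2.53 + 0.71 = 7.86
Sum of the 15 distinct covariances = 15 × 0.181 = 2.715
Var(T) = Σσ²ᵢ + 2·Σcov = 7.86 + 2 × 2.715 = 13.290
α = (6/5)·(1 − 7.86/13.290) = 0.490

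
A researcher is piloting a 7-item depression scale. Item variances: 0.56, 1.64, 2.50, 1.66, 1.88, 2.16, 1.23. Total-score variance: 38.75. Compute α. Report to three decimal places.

ΣVar(i) = 0.56 + 1.64 + 2.50 + 1.66 + 1.88 + 2.16 + 1.23 = 11.63
α = (k/(k−1))·(1 − ΣVar(i)/σ²_T) = (7/6)·(1 − 11.63/38.75) = 0.817

α = 0.817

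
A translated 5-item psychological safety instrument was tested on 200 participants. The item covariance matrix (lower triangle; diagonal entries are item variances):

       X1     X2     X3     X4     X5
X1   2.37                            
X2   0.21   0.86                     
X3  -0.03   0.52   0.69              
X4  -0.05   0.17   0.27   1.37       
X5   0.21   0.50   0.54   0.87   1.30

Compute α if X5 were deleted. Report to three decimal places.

Remaining items: X1, X2, X3, X4 (k = 4).
Σσ²ᵢ = 2.37 + 0.86 + 0.69 + 1.37 = 5.29
σ²_T = 5.29 + 2 × 1.09 = 7.47
α (item deleted) = (4/3)·(1 − 5.29/7.47) = 0.389

α = 0.389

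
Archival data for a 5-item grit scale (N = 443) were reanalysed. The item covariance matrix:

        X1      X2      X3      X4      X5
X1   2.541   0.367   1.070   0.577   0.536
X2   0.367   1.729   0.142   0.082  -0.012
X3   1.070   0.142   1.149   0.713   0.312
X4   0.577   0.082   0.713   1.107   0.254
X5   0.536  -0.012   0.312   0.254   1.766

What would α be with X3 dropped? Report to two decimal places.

Remaining items: X1, X2, X4, X5 (k = 4).
Σσᵢ² = 2.541 + 1.729 + 1.107 + 1.766 = 7.143
Var(T) = 7.143 + 2 × 1.804 = 10.751
α (item deleted) = (4/3)·(1 − 7.143/10.751) = 0.45

α = 0.45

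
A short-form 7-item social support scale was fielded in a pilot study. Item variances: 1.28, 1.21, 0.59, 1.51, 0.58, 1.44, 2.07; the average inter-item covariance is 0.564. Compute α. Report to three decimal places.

Σσ²ᵢ = 1.28 + 1.21 + 0.59 + 1.51 + 0.58 + 1.44 + 2.07 = 8.68
Sum of the 21 distinct covariances = 21 × 0.564 = 11.844
total variance = Σσ²ᵢ + 2·Σcov = 8.68 + 2 × 11.844 = 32.368
α = (7/6)·(1 − 8.68/32.368) = 0.854

α = 0.854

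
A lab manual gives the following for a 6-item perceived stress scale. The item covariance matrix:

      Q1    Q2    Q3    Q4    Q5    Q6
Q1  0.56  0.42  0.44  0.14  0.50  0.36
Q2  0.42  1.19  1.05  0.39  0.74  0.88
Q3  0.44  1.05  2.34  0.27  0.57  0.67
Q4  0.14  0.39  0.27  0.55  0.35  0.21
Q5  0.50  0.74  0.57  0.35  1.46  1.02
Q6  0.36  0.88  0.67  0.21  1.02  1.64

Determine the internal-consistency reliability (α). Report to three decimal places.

ΣVar(i) = 0.56 + 1.19 + 2.34 + 0.55 + 1.46 + 1.64 = 7.74
Sum of off-diagonal covariances = 8.01
σ²_total = 7.74 + 2 × 8.01 = 23.76
α = (k/(k−1))·(1 − ΣVar(i)/σ²_total) = (6/5)·(1 − 7.74/23.76) = 0.809

α = 0.809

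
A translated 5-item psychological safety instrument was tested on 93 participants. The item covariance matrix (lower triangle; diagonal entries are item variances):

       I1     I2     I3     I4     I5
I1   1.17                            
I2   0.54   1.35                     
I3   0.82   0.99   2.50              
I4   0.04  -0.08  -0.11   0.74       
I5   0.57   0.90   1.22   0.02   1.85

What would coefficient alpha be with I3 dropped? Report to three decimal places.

coefficient alpha = 0.584

Remaining items: I1, I2, I4, I5 (k = 4).
Σσᵢ² = 1.17 + 1.35 + 0.74 + 1.85 = 5.11
σ²_total = 5.11 + 2 × 1.99 = 9.09
α (item deleted) = (4/3)·(1 − 5.11/9.09) = 0.584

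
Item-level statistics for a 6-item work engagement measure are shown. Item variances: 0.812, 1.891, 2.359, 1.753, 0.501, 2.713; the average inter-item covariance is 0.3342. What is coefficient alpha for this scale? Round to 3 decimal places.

coefficient alpha = 0.600

Σσ²ᵢ = 0.812 + 1.891 + 2.359 + 1.753 + 0.501 + 2.713 = 10.029
Sum of the 15 distinct covariances = 15 × 0.3342 = 5.0130
total variance = Σσ²ᵢ + 2·Σcov = 10.029 + 2 × 5.0130 = 20.0550
α = (6/5)·(1 − 10.029/20.0550) = 0.600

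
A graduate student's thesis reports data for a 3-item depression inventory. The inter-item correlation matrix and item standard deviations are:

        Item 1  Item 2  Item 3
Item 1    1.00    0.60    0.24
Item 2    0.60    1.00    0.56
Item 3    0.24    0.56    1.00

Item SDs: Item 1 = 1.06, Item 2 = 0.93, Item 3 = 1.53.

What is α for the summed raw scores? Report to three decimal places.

α = 0.676

Σσ²ᵢ = 1.06² + 0.93² + 1.53² = 4.3294
Covariances σ_ij = r_ij · s_i · s_j:
  σ(Item 1,Item 2) = 0.60 × 1.06 × 0.93 = 0.5915
  σ(Item 1,Item 3) = 0.24 × 1.06 × 1.53 = 0.3892
  σ(Item 2,Item 3) = 0.56 × 0.93 × 1.53 = 0.7968
σ²_T = Σσ²ᵢ + 2·Σσ_ij = 4.3294 + 2 × 1.7775 = 7.8844
α = (3/2)·(1 − 4.3294/7.8844) = 0.676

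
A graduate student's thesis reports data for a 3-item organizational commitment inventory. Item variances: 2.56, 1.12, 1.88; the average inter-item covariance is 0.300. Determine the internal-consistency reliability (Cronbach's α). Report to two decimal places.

Cronbach's α = 0.37

ΣVar(i) = 2.56 + 1.12 + 1.88 = 5.56
Sum of the 3 distinct covariances = 3 × 0.300 = 0.900
total variance = ΣVar(i) + 2·Σcov = 5.56 + 2 × 0.900 = 7.360
α = (3/2)·(1 − 5.56/7.360) = 0.37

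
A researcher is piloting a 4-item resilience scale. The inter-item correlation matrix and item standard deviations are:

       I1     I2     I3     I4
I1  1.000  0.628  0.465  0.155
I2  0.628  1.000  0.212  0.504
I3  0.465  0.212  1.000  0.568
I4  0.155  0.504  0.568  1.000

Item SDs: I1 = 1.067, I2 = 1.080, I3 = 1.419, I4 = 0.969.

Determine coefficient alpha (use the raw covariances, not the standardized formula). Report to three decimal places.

coefficient alpha = 0.734

Σσ²ᵢ = 1.067² + 1.080² + 1.419² + 0.969² = 5.2574
Covariances σ_ij = r_ij · s_i · s_j:
  σ(I1,I2) = 0.628 × 1.067 × 1.080 = 0.7237
  σ(I1,I3) = 0.465 × 1.067 × 1.419 = 0.7040
  σ(I1,I4) = 0.155 × 1.067 × 0.969 = 0.1603
  σ(I2,I3) = 0.212 × 1.080 × 1.419 = 0.3249
  σ(I2,I4) = 0.504 × 1.080 × 0.969 = 0.5274
  σ(I3,I4) = 0.568 × 1.419 × 0.969 = 0.7810
σ²_T = Σσ²ᵢ + 2·Σσ_ij = 5.2574 + 2 × 3.2213 = 11.7000
α = (4/3)·(1 − 5.2574/11.7000) = 0.734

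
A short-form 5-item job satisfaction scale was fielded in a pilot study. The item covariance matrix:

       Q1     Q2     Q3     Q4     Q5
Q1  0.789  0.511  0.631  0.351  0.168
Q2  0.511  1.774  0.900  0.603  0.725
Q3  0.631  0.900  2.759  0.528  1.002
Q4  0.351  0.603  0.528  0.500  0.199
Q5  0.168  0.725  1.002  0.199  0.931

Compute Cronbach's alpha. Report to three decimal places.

α = 0.781

sum of item variances = 0.789 + 1.774 + 2.759 + 0.500 + 0.931 = 6.753
Sum of the distinct covariances = 5.618
total variance = 6.753 + 2 × 5.618 = 17.989
α = (k/(k−1))·(1 − sum of item variances/total variance) = (5/4)·(1 − 6.753/17.989) = 0.781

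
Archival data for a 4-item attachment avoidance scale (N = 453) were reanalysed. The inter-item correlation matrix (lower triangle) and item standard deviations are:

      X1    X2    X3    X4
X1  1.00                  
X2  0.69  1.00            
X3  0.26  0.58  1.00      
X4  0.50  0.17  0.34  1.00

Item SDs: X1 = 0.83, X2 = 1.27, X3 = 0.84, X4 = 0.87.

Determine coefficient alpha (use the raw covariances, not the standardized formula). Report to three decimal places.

coefficient alpha = 0.737

Σσ²ᵢ = 0.83² + 1.27² + 0.84² + 0.87² = 3.7643
Covariances σ_ij = r_ij · s_i · s_j:
  σ(X1,X2) = 0.69 × 0.83 × 1.27 = 0.7273
  σ(X1,X3) = 0.26 × 0.83 × 0.84 = 0.1813
  σ(X1,X4) = 0.50 × 0.83 × 0.87 = 0.3610
  σ(X2,X3) = 0.58 × 1.27 × 0.84 = 0.6187
  σ(X2,X4) = 0.17 × 1.27 × 0.87 = 0.1878
  σ(X3,X4) = 0.34 × 0.84 × 0.87 = 0.2485
σ²_T = Σσ²ᵢ + 2·Σσ_ij = 3.7643 + 2 × 2.3246 = 8.4135
α = (4/3)·(1 − 3.7643/8.4135) = 0.737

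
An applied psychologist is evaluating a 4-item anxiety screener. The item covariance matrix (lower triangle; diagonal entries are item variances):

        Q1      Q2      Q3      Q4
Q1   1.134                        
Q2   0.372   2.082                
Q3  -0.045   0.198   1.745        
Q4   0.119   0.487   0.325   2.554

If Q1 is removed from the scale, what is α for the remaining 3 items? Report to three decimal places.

Remaining items: Q2, Q3, Q4 (k = 3).
Σσ²ᵢ = 2.082 + 1.745 + 2.554 = 6.381
σ²_T = 6.381 + 2 × 1.010 = 8.401
α (item deleted) = (3/2)·(1 − 6.381/8.401) = 0.361

α = 0.361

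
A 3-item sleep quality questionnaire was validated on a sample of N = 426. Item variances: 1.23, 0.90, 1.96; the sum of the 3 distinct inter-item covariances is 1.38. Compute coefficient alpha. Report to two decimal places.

α = 0.60

sum of item variances = 1.23 + 0.90 + 1.96 = 4.09
Sum of distinct covariances = 1.38
total variance = sum of item variances + 2·Σcov = 4.09 + 2 × 1.38 = 6.85
α = (3/2)·(1 − 4.09/6.85) = 0.60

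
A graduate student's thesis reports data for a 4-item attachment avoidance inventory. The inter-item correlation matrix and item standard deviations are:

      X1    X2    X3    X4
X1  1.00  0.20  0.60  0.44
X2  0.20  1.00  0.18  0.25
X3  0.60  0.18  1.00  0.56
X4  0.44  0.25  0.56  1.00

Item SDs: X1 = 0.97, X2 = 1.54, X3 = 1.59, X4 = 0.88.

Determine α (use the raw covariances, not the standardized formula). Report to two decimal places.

α = 0.65

Σσ²ᵢ = 0.97² + 1.54² + 1.59² + 0.88² = 6.6150
Covariances σ_ij = r_ij · s_i · s_j:
  σ(X1,X2) = 0.20 × 0.97 × 1.54 = 0.2988
  σ(X1,X3) = 0.60 × 0.97 × 1.59 = 0.9254
  σ(X1,X4) = 0.44 × 0.97 × 0.88 = 0.3756
  σ(X2,X3) = 0.18 × 1.54 × 1.59 = 0.4407
  σ(X2,X4) = 0.25 × 1.54 × 0.88 = 0.3388
  σ(X3,X4) = 0.56 × 1.59 × 0.88 = 0.7836
σ²_T = Σσ²ᵢ + 2·Σσ_ij = 6.6150 + 2 × 3.1629 = 12.9408
α = (4/3)·(1 − 6.6150/12.9408) = 0.65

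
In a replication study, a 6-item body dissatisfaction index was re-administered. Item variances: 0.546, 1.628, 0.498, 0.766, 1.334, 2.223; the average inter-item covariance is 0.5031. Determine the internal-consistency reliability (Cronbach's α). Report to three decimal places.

Σσᵢ² = 0.546 + 1.628 + 0.498 + 0.766 + 1.334 + 2.223 = 6.995
Sum of the 15 distinct covariances = 15 × 0.5031 = 7.5465
Var(T) = Σσᵢ² + 2·Σcov = 6.995 + 2 × 7.5465 = 22.0880
α = (6/5)·(1 − 6.995/22.0880) = 0.820

α = 0.820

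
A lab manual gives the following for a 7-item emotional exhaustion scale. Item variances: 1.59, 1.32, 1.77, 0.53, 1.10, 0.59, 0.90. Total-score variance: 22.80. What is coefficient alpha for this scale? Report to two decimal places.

sum of item variances = 1.59 + 1.32 + 1.77 + 0.53 + 1.10 + 0.59 + 0.90 = 7.80
α = (k/(k−1))·(1 − sum of item variances/total variance) = (7/6)·(1 − 7.80/22.80) = 0.77

α = 0.77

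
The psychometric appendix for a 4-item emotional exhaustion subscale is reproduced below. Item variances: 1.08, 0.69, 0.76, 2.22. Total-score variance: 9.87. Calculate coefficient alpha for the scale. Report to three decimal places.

Σσᵢ² = 1.08 + 0.69 + 0.76 + 2.22 = 4.75
α = (k/(k−1))·(1 − Σσᵢ²/σ²_T) = (4/3)·(1 − 4.75/9.87) = 0.692

coefficient alpha = 0.692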